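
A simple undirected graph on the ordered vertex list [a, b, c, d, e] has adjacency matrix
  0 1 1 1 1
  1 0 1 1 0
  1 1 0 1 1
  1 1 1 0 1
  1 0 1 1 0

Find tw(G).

3

A width-3 tree decomposition is:
Bags: B1 = {a, c, d, e}  B2 = {a, b, c, d}
Tree: B1–B2
Every bag has size at most 4, so the width is 4 − 1 = 3 and tw(G) ≤ 3. On the other hand G contains the 4-clique {a, c, d, e}. A clique must lie in a single bag of any decomposition, so no decomposition can have width below 3. Combining the bounds, tw(G) = 3.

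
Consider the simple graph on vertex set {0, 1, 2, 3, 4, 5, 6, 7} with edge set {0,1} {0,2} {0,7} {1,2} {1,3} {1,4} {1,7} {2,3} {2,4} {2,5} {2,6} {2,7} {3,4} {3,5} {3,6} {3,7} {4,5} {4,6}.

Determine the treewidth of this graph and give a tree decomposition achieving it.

Treewidth 3.
One such decomposition:
Bags: B1 = {1, 2, 3, 4}  B2 = {2, 3, 4, 6}  B3 = {1, 2, 3, 7}  B4 = {2, 3, 4, 5}  B5 = {0, 1, 2, 7}
Tree: B1–B2, B1–B3, B1–B4, B3–B5

Every bag has size at most 4, so the width is 4 − 1 = 3 and tw(G) ≤ 3. For the lower bound, the 4 vertices {0, 1, 2, 7} are pairwise adjacent, and any tree decomposition puts a clique entirely inside one bag — forcing width ≥ 3. Hence tw(G) = 3 exactly.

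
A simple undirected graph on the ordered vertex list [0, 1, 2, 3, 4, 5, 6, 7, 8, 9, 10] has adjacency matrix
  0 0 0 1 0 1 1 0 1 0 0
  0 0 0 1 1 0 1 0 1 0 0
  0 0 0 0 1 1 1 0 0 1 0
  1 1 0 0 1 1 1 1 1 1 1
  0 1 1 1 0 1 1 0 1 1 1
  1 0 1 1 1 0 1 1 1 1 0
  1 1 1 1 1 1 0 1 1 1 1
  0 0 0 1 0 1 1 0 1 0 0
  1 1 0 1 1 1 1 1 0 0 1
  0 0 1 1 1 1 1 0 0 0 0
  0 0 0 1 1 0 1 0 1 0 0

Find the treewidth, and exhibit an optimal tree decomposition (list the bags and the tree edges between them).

Every bag has size at most 5, so the width is 5 − 1 = 4 and tw(G) ≤ 4. For the lower bound, the 5 vertices {2, 4, 5, 6, 9} are pairwise adjacent, and any tree decomposition puts a clique entirely inside one bag — forcing width ≥ 4. Combining the bounds, tw(G) = 4.

Treewidth 4.
One such decomposition:
Bags: B1 = {3, 4, 5, 6, 8}  B2 = {0, 3, 5, 6, 8}  B3 = {3, 4, 6, 8, 10}  B4 = {3, 4, 5, 6, 9}  B5 = {3, 5, 6, 7, 8}  B6 = {1, 3, 4, 6, 8}  B7 = {2, 4, 5, 6, 9}
Tree: B1–B2, B1–B3, B1–B4, B1–B5, B3–B6, B4–B7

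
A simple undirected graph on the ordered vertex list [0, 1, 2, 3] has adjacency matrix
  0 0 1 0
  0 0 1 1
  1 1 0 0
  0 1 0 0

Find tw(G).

1

A width-1 tree decomposition is:
Bags: B1 = {0, 2}  B2 = {1, 2}  B3 = {1, 3}
Tree: B1–B2, B2–B3
The largest bag has 2 vertices, giving width 1; this decomposition certifies tw(G) ≤ 1. G has an edge, so its treewidth is at least 1. The upper and lower bounds meet at 1, so that is the treewidth.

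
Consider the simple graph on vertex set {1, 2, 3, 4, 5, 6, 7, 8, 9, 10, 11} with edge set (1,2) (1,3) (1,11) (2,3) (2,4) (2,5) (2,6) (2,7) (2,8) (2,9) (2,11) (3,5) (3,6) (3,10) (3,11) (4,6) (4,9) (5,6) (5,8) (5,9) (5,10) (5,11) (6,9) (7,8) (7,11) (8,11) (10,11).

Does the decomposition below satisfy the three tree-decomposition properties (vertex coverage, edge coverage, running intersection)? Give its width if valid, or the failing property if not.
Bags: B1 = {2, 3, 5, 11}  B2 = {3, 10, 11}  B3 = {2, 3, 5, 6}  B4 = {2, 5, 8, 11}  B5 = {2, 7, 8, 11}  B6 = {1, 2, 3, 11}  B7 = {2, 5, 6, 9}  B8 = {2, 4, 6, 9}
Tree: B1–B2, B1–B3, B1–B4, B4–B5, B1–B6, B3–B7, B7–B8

A tree decomposition must satisfy three properties: every vertex lies in some bag; for every edge, both endpoints lie together in some bag; and for every vertex, the bags containing it form a connected subtree. Here edge (5,10) lies in no bag, so the decomposition is invalid.

No — edge (5,10) lies in no bag.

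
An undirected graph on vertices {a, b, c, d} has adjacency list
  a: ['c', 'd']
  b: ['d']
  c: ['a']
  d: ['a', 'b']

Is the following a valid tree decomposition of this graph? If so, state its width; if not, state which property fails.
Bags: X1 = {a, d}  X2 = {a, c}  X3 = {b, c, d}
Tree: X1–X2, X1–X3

No — bags containing vertex c are not connected in the tree.

A tree decomposition must satisfy three properties: every vertex lies in some bag; for every edge, both endpoints lie together in some bag; and for every vertex, the bags containing it form a connected subtree. Here bags containing vertex c are not connected in the tree, so the decomposition is invalid.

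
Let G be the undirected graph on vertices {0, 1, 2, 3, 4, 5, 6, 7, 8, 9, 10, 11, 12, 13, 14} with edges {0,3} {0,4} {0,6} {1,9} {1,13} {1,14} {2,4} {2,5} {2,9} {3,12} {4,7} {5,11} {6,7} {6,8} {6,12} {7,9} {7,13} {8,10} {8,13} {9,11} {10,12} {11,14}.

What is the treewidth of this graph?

A width-3 tree decomposition is:
Bags: B1 = {3, 8, 10, 12}  B2 = {3, 6, 8, 12}  B3 = {0, 3, 6, 8}  B4 = {0, 6, 8, 13}  B5 = {0, 6, 7, 13}  B6 = {0, 4, 7, 13}  B7 = {1, 4, 7, 13}  B8 = {1, 4, 7, 9}  B9 = {1, 2, 4, 9}  B10 = {1, 2, 9, 14}  B11 = {2, 9, 11, 14}  B12 = {2, 5, 11, 14}
Tree: B1–B2, B2–B3, B3–B4, B4–B5, B5–B6, B6–B7, B7–B8, B8–B9, B9–B10, B10–B11, B11–B12
The largest bag has 4 vertices, giving width 3; this decomposition certifies tw(G) ≤ 3. For the lower bound: the 4 vertex sets {3,10,12}, {8}, {6}, {0,4,7,13} are disjoint, each induces a connected subgraph, and every pair is joined by at least one edge of G. Contracting each set to a single vertex therefore yields K_{4} as a minor, and since treewidth is minor-monotone, tw(G) ≥ tw(K_{4}) = 3. Combining the bounds, tw(G) = 3.

3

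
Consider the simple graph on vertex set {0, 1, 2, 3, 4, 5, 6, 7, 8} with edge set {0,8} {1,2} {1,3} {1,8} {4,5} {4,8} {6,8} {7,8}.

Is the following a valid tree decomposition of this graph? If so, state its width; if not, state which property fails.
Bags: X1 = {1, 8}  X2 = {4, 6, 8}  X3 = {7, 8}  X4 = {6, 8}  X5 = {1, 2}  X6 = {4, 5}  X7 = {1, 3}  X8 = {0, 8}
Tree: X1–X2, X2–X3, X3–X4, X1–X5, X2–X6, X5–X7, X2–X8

No — bags containing vertex 6 are not connected in the tree.

A tree decomposition must satisfy three properties: every vertex lies in some bag; for every edge, both endpoints lie together in some bag; and for every vertex, the bags containing it form a connected subtree. Here bags containing vertex 6 are not connected in the tree, so the decomposition is invalid.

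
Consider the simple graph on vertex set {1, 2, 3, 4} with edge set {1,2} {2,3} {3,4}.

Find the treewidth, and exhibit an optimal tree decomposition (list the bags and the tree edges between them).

The largest bag has 2 vertices, giving width 1; this decomposition certifies tw(G) ≤ 1. Any graph with an edge has treewidth ≥ 1, and G has the edge 1–2. The upper and lower bounds meet at 1, so that is the treewidth.

Treewidth 1.
Bags: B1 = {1, 2}  B2 = {2, 3}  B3 = {3, 4}
Tree: B1–B2, B2–B3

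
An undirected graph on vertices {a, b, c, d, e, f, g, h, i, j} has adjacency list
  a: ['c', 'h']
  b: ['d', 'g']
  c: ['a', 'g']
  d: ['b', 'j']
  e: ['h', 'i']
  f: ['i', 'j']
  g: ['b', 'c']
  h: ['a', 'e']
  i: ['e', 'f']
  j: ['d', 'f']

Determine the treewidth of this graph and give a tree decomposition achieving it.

Treewidth 2.
One optimal decomposition is:
Bags: B1 = {b, d, j}  B2 = {b, g, j}  B3 = {c, g, j}  B4 = {a, c, j}  B5 = {a, h, j}  B6 = {e, h, j}  B7 = {e, i, j}  B8 = {f, i, j}
Tree: B1–B2, B2–B3, B3–B4, B4–B5, B5–B6, B6–B7, B7–B8

Every bag has size at most 3, so the width is 3 − 1 = 2 and tw(G) ≤ 2. Since j–d–b–g–c–a–h–e–i–f–j is a cycle in G, G is not acyclic. Forests are exactly the graphs of treewidth ≤ 1, so tw(G) ≥ 2. Therefore the treewidth is 2.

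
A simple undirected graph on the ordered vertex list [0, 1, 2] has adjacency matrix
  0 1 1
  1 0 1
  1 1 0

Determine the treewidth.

A width-2 tree decomposition is:
Bags: B1 = {0, 1, 2}
Tree: (single bag)
A single bag containing all 3 vertices is trivially a valid decomposition of width 2. On the other hand G contains the 3-clique {0, 1, 2}. A clique must lie in a single bag of any decomposition, so no decomposition can have width below 2. Hence tw(G) = 2 exactly.

2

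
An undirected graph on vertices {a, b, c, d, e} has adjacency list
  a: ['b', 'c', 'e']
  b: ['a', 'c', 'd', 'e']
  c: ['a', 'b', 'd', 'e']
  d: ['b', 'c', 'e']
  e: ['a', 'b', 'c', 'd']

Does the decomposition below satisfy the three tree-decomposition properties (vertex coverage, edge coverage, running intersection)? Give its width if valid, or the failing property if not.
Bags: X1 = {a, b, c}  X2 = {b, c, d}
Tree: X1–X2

A tree decomposition must satisfy three properties: every vertex lies in some bag; for every edge, both endpoints lie together in some bag; and for every vertex, the bags containing it form a connected subtree. Here vertex e appears in no bag, so the decomposition is invalid.

No — vertex e appears in no bag.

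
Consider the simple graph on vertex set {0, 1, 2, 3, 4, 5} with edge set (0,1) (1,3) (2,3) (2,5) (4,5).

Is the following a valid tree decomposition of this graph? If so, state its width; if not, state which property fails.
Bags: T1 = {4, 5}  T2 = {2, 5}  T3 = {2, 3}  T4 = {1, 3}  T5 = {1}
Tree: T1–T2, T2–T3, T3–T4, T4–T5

A tree decomposition must satisfy three properties: every vertex lies in some bag; for every edge, both endpoints lie together in some bag; and for every vertex, the bags containing it form a connected subtree. Here vertex 0 appears in no bag, so the decomposition is invalid.

No — vertex 0 appears in no bag.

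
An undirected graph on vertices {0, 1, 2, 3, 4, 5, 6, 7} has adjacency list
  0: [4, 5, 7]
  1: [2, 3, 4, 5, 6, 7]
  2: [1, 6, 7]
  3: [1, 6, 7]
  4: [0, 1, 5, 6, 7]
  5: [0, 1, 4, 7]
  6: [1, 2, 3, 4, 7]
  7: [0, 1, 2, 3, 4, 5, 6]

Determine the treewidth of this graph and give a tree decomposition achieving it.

Each bag holds 4 vertices, so the decomposition has width 3, which upper-bounds the treewidth. For the lower bound, the 4 vertices {0, 4, 5, 7} are pairwise adjacent, and any tree decomposition puts a clique entirely inside one bag — forcing width ≥ 3. Combining the bounds, tw(G) = 3.

Treewidth 3.
One such decomposition:
Bags: B1 = {1, 4, 6, 7}  B2 = {1, 3, 6, 7}  B3 = {1, 2, 6, 7}  B4 = {1, 4, 5, 7}  B5 = {0, 4, 5, 7}
Tree: B1–B2, B2–B3, B1–B4, B4–B5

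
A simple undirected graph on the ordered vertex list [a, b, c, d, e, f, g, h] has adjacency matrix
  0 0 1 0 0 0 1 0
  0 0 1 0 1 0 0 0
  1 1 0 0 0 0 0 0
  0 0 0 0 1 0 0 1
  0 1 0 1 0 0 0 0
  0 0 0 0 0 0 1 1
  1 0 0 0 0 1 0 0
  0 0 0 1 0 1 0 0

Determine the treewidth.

A width-2 tree decomposition is:
Bags: B1 = {f, g, h}  B2 = {a, g, h}  B3 = {a, c, h}  B4 = {b, c, h}  B5 = {b, e, h}  B6 = {d, e, h}
Tree: B1–B2, B2–B3, B3–B4, B4–B5, B5–B6
The largest bag has 3 vertices, giving width 2; this decomposition certifies tw(G) ≤ 2. Since h–f–g–a–c–b–e–d–h is a cycle in G, G is not acyclic. Forests are exactly the graphs of treewidth ≤ 1, so tw(G) ≥ 2. Hence tw(G) = 2 exactly.

2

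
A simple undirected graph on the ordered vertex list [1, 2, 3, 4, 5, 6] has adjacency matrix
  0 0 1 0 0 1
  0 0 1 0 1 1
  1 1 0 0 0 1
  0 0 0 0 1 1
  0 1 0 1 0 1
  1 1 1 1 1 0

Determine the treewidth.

2

A width-2 tree decomposition is:
Bags: B1 = {2, 3, 6}  B2 = {2, 5, 6}  B3 = {1, 3, 6}  B4 = {4, 5, 6}
Tree: B1–B2, B1–B3, B2–B4
The largest bag has 3 vertices, giving width 2; this decomposition certifies tw(G) ≤ 2. Conversely, {1, 3, 6} is a clique of size 3, and the vertices of any clique must share a bag in every tree decomposition; so some bag has ≥ 3 vertices and tw(G) ≥ 2. Combining the bounds, tw(G) = 2.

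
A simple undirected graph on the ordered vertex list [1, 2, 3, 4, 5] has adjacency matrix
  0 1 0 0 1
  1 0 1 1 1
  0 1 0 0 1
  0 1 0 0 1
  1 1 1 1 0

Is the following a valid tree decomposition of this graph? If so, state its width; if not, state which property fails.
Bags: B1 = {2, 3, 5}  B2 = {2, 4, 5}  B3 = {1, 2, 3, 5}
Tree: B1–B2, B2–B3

No — bags containing vertex 3 are not connected in the tree.

A tree decomposition must satisfy three properties: every vertex lies in some bag; for every edge, both endpoints lie together in some bag; and for every vertex, the bags containing it form a connected subtree. Here bags containing vertex 3 are not connected in the tree, so the decomposition is invalid.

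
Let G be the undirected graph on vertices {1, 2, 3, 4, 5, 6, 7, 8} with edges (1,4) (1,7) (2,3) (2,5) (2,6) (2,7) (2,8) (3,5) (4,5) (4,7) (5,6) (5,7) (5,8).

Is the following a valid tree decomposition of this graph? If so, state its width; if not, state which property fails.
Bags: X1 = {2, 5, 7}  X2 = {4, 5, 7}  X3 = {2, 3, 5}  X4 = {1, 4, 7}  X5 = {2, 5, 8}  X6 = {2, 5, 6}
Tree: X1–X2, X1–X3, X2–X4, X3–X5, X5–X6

Yes; width 2.

Checking the three conditions: (i) the bags cover all of {1, 2, 3, 4, 5, 6, 7, 8}; (ii) for each edge, some bag contains both endpoints; (iii) the bags containing any fixed vertex form a subtree. All hold, so the decomposition is valid with width 3 − 1 = 2.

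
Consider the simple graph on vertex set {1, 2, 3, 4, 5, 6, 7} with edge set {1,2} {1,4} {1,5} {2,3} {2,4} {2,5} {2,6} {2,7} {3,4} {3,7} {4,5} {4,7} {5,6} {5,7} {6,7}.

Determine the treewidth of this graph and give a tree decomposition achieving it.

Treewidth 3.
One optimal decomposition is:
Bags: B1 = {2, 5, 6, 7}  B2 = {2, 4, 5, 7}  B3 = {1, 2, 4, 5}  B4 = {2, 3, 4, 7}
Tree: B1–B2, B2–B3, B2–B4

Every bag has size at most 4, so the width is 4 − 1 = 3 and tw(G) ≤ 3. Conversely, {2, 3, 4, 7} is a clique of size 4, and the vertices of any clique must share a bag in every tree decomposition; so some bag has ≥ 4 vertices and tw(G) ≥ 3. Therefore the treewidth is 3.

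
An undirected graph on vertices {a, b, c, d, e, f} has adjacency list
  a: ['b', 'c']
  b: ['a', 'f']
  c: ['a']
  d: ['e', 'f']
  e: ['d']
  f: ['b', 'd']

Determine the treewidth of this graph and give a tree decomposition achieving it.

The largest bag has 2 vertices, giving width 1; this decomposition certifies tw(G) ≤ 1. Since G has at least one edge (e.g. e–d), it is not an edgeless graph, so tw(G) ≥ 1. Therefore the treewidth is 1.

Treewidth 1.
Bags: B1 = {d, e}  B2 = {d, f}  B3 = {b, f}  B4 = {a, b}  B5 = {a, c}
Tree: B1–B2, B2–B3, B3–B4, B4–B5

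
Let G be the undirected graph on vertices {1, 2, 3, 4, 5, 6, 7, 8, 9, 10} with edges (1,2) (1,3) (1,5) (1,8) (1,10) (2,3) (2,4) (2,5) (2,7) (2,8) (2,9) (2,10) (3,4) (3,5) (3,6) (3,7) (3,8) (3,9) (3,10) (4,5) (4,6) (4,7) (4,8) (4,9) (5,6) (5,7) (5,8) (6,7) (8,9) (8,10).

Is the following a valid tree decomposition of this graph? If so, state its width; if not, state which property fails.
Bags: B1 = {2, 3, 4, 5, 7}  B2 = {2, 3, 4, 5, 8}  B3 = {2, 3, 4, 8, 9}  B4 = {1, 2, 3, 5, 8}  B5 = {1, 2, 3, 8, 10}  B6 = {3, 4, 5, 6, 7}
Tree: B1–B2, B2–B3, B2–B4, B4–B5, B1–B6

Checking the three conditions: (i) the bags cover all of {1, 2, 3, 4, 5, 6, 7, 8, 9, 10}; (ii) for each edge, some bag contains both endpoints; (iii) the bags containing any fixed vertex form a subtree. All hold, so the decomposition is valid with width 5 − 1 = 4.

Yes; width 4.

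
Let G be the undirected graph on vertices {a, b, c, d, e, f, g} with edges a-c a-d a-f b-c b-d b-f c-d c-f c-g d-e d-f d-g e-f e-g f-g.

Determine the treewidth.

A width-3 tree decomposition is:
Bags: B1 = {c, d, f, g}  B2 = {a, c, d, f}  B3 = {d, e, f, g}  B4 = {b, c, d, f}
Tree: B1–B2, B1–B3, B1–B4
Each bag holds 4 vertices, so the decomposition has width 3, which upper-bounds the treewidth. Conversely, {d, e, f, g} is a clique of size 4, and the vertices of any clique must share a bag in every tree decomposition; so some bag has ≥ 4 vertices and tw(G) ≥ 3. Therefore the treewidth is 3.

3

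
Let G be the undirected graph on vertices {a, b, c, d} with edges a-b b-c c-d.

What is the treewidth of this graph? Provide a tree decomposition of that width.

Each bag holds 2 vertices, so the decomposition has width 1, which upper-bounds the treewidth. Any graph with an edge has treewidth ≥ 1, and G has the edge a–b. Therefore the treewidth is 1.

Treewidth 1.
Bags: B1 = {a, b}  B2 = {b, c}  B3 = {c, d}
Tree: B1–B2, B2–B3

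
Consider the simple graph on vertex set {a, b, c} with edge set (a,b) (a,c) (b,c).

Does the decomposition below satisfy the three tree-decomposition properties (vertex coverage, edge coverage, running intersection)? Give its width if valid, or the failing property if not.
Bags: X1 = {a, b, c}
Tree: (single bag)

Yes; width 2.

Vertex coverage: the bags together contain {a, b, c}, the full vertex set. Edge coverage: each edge of G has both endpoints in at least one bag. Running intersection: for every vertex, the bags containing it form a connected subtree. All three properties hold, so this is a valid tree decomposition of width max|bag| − 1 = 2, and hence tw(G) ≤ 2.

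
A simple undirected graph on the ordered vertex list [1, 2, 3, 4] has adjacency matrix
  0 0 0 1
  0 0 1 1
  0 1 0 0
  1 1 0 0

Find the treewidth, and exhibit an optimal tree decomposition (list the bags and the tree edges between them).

Every bag has size at most 2, so the width is 2 − 1 = 1 and tw(G) ≤ 1. Since G has at least one edge (e.g. 3–2), it is not an edgeless graph, so tw(G) ≥ 1. Hence tw(G) = 1 exactly.

Treewidth 1.
One optimal decomposition is:
Bags: B1 = {2, 3}  B2 = {2, 4}  B3 = {1, 4}
Tree: B1–B2, B2–B3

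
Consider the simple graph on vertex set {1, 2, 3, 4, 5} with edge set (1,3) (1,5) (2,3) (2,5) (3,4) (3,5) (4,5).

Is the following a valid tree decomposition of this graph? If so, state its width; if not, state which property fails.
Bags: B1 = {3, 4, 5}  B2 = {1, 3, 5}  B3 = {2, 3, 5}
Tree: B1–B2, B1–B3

Yes; width 2.

Every vertex of G appears in some bag (union = {1, 2, 3, 4, 5}); every edge is covered by a bag; and for each vertex v the set of bags containing v is connected in the bag tree. The decomposition is therefore valid. The largest bag has 3 vertices, so the width is 2.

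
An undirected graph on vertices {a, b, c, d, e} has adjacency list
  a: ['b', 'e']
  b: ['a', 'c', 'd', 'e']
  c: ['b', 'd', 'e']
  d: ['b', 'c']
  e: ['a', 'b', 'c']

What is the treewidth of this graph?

2

A width-2 tree decomposition is:
Bags: B1 = {b, c, d}  B2 = {b, c, e}  B3 = {a, b, e}
Tree: B1–B2, B2–B3
Every bag has size at most 3, so the width is 3 − 1 = 2 and tw(G) ≤ 2. On the other hand G contains the 3-clique {b, c, d}. A clique must lie in a single bag of any decomposition, so no decomposition can have width below 2. Therefore the treewidth is 2.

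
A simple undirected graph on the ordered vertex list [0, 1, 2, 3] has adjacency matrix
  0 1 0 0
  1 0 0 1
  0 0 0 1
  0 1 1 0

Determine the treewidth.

1

A width-1 tree decomposition is:
Bags: B1 = {0, 1}  B2 = {1, 3}  B3 = {2, 3}
Tree: B1–B2, B2–B3
Each bag holds 2 vertices, so the decomposition has width 1, which upper-bounds the treewidth. G has an edge, so its treewidth is at least 1. Hence tw(G) = 1 exactly.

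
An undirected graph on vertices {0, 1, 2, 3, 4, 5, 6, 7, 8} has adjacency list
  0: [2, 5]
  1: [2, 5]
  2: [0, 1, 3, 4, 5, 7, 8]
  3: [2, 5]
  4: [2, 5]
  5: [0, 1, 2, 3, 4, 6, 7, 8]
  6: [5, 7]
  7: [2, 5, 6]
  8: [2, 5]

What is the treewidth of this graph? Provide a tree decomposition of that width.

Treewidth 2.
One optimal decomposition is:
Bags: B1 = {2, 5, 7}  B2 = {2, 4, 5}  B3 = {0, 2, 5}  B4 = {2, 5, 8}  B5 = {2, 3, 5}  B6 = {5, 6, 7}  B7 = {1, 2, 5}
Tree: B1–B2, B2–B3, B3–B4, B2–B5, B1–B6, B4–B7

Every bag has size at most 3, so the width is 3 − 1 = 2 and tw(G) ≤ 2. On the other hand G contains the 3-clique {0, 2, 5}. A clique must lie in a single bag of any decomposition, so no decomposition can have width below 2. Therefore the treewidth is 2.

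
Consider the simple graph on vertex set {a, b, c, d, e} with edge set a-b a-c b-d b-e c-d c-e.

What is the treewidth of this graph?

2

A width-2 tree decomposition is:
Bags: B1 = {b, c, d}  B2 = {a, b, c}  B3 = {b, c, e}
Tree: B1–B2, B2–B3
Every bag has size at most 3, so the width is 3 − 1 = 2 and tw(G) ≤ 2. For the lower bound, G contains the cycle d–c–a–b–d, so G is not a forest; only forests have treewidth ≤ 1, hence tw(G) ≥ 2. The upper and lower bounds meet at 2, so that is the treewidth.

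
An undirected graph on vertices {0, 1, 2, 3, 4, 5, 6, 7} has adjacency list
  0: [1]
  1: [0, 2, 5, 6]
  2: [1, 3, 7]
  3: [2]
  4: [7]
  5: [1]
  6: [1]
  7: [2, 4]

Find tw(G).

1

A width-1 tree decomposition is:
Bags: B1 = {1, 6}  B2 = {1, 2}  B3 = {2, 3}  B4 = {2, 7}  B5 = {0, 1}  B6 = {1, 5}  B7 = {4, 7}
Tree: B1–B2, B2–B3, B3–B4, B1–B5, B1–B6, B4–B7
Each bag holds 2 vertices, so the decomposition has width 1, which upper-bounds the treewidth. G has an edge, so its treewidth is at least 1. The upper and lower bounds meet at 1, so that is the treewidth.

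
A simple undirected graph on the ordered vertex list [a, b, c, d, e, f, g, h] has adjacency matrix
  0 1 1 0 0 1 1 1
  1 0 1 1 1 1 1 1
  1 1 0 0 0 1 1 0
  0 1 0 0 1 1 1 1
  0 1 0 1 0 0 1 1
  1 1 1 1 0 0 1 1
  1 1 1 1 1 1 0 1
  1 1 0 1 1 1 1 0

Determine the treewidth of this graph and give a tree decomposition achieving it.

Every bag has size at most 5, so the width is 5 − 1 = 4 and tw(G) ≤ 4. Conversely, {b, d, e, g, h} is a clique of size 5, and the vertices of any clique must share a bag in every tree decomposition; so some bag has ≥ 5 vertices and tw(G) ≥ 4. Combining the bounds, tw(G) = 4.

Treewidth 4.
Bags: B1 = {a, b, f, g, h}  B2 = {a, b, c, f, g}  B3 = {b, d, f, g, h}  B4 = {b, d, e, g, h}
Tree: B1–B2, B1–B3, B3–B4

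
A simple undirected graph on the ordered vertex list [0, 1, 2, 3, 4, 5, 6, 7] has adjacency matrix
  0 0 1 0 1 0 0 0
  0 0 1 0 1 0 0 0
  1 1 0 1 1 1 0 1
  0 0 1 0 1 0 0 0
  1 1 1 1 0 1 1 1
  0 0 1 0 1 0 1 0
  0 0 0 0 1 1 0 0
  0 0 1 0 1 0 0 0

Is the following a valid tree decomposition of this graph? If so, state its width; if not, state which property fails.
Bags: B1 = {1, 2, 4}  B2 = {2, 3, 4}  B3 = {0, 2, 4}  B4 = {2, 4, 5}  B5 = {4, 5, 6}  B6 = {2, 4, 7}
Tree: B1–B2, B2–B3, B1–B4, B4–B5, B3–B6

Yes; width 2.

Checking the three conditions: (i) the bags cover all of {0, 1, 2, 3, 4, 5, 6, 7}; (ii) for each edge, some bag contains both endpoints; (iii) the bags containing any fixed vertex form a subtree. All hold, so the decomposition is valid with width 3 − 1 = 2.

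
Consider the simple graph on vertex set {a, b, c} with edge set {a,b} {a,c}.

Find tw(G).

1

A width-1 tree decomposition is:
Bags: B1 = {a, b}  B2 = {a, c}
Tree: B1–B2
Every bag has size at most 2, so the width is 2 − 1 = 1 and tw(G) ≤ 1. Any graph with an edge has treewidth ≥ 1, and G has the edge b–a. Hence tw(G) = 1 exactly.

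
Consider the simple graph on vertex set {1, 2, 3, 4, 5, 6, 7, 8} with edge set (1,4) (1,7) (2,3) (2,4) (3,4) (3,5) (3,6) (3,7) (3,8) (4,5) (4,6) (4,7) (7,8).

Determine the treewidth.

A width-2 tree decomposition is:
Bags: B1 = {2, 3, 4}  B2 = {3, 4, 6}  B3 = {3, 4, 7}  B4 = {3, 7, 8}  B5 = {1, 4, 7}  B6 = {3, 4, 5}
Tree: B1–B2, B2–B3, B3–B4, B3–B5, B2–B6
Each bag holds 3 vertices, so the decomposition has width 2, which upper-bounds the treewidth. On the other hand G contains the 3-clique {1, 4, 7}. A clique must lie in a single bag of any decomposition, so no decomposition can have width below 2. Hence tw(G) = 2 exactly.

2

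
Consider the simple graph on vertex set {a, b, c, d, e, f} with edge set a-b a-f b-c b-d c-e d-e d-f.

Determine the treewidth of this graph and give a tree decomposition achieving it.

The largest bag has 3 vertices, giving width 2; this decomposition certifies tw(G) ≤ 2. The edges e–c–b–d–e form a cycle, so G is not a tree and its treewidth is at least 2. The upper and lower bounds meet at 2, so that is the treewidth.

Treewidth 2.
Bags: B1 = {c, d, e}  B2 = {b, c, d}  B3 = {b, d, f}  B4 = {a, b, f}
Tree: B1–B2, B2–B3, B3–B4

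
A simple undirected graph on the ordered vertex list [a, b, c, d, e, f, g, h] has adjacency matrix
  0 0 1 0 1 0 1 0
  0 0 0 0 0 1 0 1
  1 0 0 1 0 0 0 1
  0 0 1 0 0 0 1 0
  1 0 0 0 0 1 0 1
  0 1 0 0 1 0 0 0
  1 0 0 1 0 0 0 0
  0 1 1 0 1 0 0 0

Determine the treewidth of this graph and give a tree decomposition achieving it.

Treewidth 2.
Bags: B1 = {b, e, f}  B2 = {b, e, h}  B3 = {a, e, h}  B4 = {a, c, h}  B5 = {a, c, g}  B6 = {c, d, g}
Tree: B1–B2, B2–B3, B3–B4, B4–B5, B5–B6

The largest bag has 3 vertices, giving width 2; this decomposition certifies tw(G) ≤ 2. The edges f–b–h–e–f form a cycle, so G is not a tree and its treewidth is at least 2. The upper and lower bounds meet at 2, so that is the treewidth.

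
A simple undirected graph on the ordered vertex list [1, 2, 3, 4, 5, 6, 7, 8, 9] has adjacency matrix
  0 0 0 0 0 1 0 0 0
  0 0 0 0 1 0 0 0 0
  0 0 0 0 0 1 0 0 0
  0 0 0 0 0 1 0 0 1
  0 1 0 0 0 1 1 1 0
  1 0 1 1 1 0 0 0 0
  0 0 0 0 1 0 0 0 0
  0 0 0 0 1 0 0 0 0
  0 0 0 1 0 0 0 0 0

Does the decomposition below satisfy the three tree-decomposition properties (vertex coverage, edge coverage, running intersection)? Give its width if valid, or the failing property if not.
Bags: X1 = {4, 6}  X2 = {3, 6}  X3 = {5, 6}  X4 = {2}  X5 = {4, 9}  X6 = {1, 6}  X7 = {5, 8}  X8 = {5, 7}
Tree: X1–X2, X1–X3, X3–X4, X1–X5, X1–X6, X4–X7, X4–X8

No — edge (5,2) lies in no bag.

A tree decomposition must satisfy three properties: every vertex lies in some bag; for every edge, both endpoints lie together in some bag; and for every vertex, the bags containing it form a connected subtree. Here edge (5,2) lies in no bag, so the decomposition is invalid.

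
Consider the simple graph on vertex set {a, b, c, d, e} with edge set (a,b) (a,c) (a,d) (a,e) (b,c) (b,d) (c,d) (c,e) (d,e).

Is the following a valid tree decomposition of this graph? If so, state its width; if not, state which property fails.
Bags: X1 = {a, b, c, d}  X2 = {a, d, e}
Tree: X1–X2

A tree decomposition must satisfy three properties: every vertex lies in some bag; for every edge, both endpoints lie together in some bag; and for every vertex, the bags containing it form a connected subtree. Here edge (c,e) lies in no bag, so the decomposition is invalid.

No — edge (c,e) lies in no bag.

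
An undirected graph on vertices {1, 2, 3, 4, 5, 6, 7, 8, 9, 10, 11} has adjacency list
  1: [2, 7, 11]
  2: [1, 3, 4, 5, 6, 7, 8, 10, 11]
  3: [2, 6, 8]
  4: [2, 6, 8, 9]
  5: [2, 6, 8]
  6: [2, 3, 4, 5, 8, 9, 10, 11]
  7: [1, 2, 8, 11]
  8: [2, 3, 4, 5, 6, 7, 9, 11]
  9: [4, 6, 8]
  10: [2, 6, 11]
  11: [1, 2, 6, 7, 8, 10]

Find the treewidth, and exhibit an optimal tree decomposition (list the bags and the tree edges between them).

Treewidth 3.
One such decomposition:
Bags: B1 = {2, 6, 8, 11}  B2 = {2, 4, 6, 8}  B3 = {2, 7, 8, 11}  B4 = {1, 2, 7, 11}  B5 = {2, 6, 10, 11}  B6 = {4, 6, 8, 9}  B7 = {2, 3, 6, 8}  B8 = {2, 5, 6, 8}
Tree: B1–B2, B1–B3, B3–B4, B1–B5, B2–B6, B2–B7, B2–B8

The largest bag has 4 vertices, giving width 3; this decomposition certifies tw(G) ≤ 3. On the other hand G contains the 4-clique {4, 6, 8, 9}. A clique must lie in a single bag of any decomposition, so no decomposition can have width below 3. Hence tw(G) = 3 exactly.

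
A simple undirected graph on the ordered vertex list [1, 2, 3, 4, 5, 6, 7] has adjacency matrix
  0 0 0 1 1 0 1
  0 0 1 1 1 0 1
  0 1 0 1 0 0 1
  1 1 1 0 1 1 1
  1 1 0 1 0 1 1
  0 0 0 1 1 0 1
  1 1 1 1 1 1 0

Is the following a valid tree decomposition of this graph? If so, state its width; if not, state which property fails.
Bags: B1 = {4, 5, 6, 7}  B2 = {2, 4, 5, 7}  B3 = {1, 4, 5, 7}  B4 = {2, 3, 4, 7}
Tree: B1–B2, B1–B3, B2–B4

Checking the three conditions: (i) the bags cover all of {1, 2, 3, 4, 5, 6, 7}; (ii) for each edge, some bag contains both endpoints; (iii) the bags containing any fixed vertex form a subtree. All hold, so the decomposition is valid with width 4 − 1 = 3.

Yes; width 3.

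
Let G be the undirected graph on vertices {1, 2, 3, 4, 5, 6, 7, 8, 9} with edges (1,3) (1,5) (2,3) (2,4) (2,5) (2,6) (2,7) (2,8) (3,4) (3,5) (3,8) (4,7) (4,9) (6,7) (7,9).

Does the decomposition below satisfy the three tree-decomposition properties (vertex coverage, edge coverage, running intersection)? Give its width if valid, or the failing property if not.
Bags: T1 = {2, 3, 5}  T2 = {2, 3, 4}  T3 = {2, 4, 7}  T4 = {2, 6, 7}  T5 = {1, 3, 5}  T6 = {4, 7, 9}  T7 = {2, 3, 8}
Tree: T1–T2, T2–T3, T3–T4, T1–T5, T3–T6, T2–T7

Vertex coverage: the bags together contain {1, 2, 3, 4, 5, 6, 7, 8, 9}, the full vertex set. Edge coverage: each edge of G has both endpoints in at least one bag. Running intersection: for every vertex, the bags containing it form a connected subtree. All three properties hold, so this is a valid tree decomposition of width max|bag| − 1 = 2, and hence tw(G) ≤ 2.

Yes; width 2.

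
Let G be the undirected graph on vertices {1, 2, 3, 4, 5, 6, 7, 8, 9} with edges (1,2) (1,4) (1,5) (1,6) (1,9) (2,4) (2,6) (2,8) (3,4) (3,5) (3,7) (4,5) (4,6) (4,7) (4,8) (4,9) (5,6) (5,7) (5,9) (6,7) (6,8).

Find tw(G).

A width-3 tree decomposition is:
Bags: B1 = {4, 5, 6, 7}  B2 = {1, 4, 5, 6}  B3 = {1, 4, 5, 9}  B4 = {3, 4, 5, 7}  B5 = {1, 2, 4, 6}  B6 = {2, 4, 6, 8}
Tree: B1–B2, B2–B3, B1–B4, B2–B5, B5–B6
Every bag has size at most 4, so the width is 4 − 1 = 3 and tw(G) ≤ 3. For the lower bound, the 4 vertices {2, 4, 6, 8} are pairwise adjacent, and any tree decomposition puts a clique entirely inside one bag — forcing width ≥ 3. Combining the bounds, tw(G) = 3.

3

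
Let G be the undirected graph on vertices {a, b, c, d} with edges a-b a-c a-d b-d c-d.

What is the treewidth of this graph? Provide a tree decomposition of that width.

The largest bag has 3 vertices, giving width 2; this decomposition certifies tw(G) ≤ 2. On the other hand G contains the 3-clique {a, c, d}. A clique must lie in a single bag of any decomposition, so no decomposition can have width below 2. Therefore the treewidth is 2.

Treewidth 2.
One optimal decomposition is:
Bags: B1 = {a, b, d}  B2 = {a, c, d}
Tree: B1–B2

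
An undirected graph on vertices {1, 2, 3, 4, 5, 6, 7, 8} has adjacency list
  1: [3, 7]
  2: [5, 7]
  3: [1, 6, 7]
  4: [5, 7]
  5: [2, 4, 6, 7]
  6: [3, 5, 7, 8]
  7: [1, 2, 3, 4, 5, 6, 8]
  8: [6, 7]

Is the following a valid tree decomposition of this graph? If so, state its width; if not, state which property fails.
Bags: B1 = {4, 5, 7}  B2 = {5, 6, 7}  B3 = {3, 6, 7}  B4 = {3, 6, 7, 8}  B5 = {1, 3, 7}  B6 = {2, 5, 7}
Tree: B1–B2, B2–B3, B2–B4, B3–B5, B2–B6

No — bags containing vertex 3 are not connected in the tree.

A tree decomposition must satisfy three properties: every vertex lies in some bag; for every edge, both endpoints lie together in some bag; and for every vertex, the bags containing it form a connected subtree. Here bags containing vertex 3 are not connected in the tree, so the decomposition is invalid.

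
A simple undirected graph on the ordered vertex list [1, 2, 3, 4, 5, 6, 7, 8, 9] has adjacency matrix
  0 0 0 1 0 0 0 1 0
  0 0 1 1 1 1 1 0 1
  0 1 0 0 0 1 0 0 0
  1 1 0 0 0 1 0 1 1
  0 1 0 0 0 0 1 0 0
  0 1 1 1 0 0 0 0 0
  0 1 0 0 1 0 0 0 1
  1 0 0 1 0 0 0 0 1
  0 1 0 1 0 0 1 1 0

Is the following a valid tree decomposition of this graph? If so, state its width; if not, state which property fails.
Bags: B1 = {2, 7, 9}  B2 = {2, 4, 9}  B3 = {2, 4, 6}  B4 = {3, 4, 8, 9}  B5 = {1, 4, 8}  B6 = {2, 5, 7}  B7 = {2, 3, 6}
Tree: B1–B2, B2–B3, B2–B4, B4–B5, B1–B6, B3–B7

No — bags containing vertex 3 are not connected in the tree.

A tree decomposition must satisfy three properties: every vertex lies in some bag; for every edge, both endpoints lie together in some bag; and for every vertex, the bags containing it form a connected subtree. Here bags containing vertex 3 are not connected in the tree, so the decomposition is invalid.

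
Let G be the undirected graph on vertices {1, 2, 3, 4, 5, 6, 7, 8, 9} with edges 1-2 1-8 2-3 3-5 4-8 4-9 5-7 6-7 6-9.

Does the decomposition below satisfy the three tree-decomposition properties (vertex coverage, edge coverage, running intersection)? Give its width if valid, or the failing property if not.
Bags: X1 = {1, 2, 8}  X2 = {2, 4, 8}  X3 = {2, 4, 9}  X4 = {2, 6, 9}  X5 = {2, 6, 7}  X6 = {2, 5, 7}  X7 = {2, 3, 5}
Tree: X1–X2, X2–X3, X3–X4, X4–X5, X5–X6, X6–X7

Every vertex of G appears in some bag (union = {1, 2, 3, 4, 5, 6, 7, 8, 9}); every edge is covered by a bag; and for each vertex v the set of bags containing v is connected in the bag tree. The decomposition is therefore valid. The largest bag has 3 vertices, so the width is 2.

Yes; width 2.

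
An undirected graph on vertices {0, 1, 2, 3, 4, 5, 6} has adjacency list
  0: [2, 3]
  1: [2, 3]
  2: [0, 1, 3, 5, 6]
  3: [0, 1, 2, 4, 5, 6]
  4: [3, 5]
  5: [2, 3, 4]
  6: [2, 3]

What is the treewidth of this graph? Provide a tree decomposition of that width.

Each bag holds 3 vertices, so the decomposition has width 2, which upper-bounds the treewidth. Conversely, {0, 2, 3} is a clique of size 3, and the vertices of any clique must share a bag in every tree decomposition; so some bag has ≥ 3 vertices and tw(G) ≥ 2. Hence tw(G) = 2 exactly.

Treewidth 2.
Bags: B1 = {3, 4, 5}  B2 = {2, 3, 5}  B3 = {0, 2, 3}  B4 = {2, 3, 6}  B5 = {1, 2, 3}
Tree: B1–B2, B2–B3, B3–B4, B3–B5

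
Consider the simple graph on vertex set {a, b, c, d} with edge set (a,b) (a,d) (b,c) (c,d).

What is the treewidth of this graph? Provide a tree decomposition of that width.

Treewidth 2.
One optimal decomposition is:
Bags: B1 = {a, b, d}  B2 = {b, c, d}
Tree: B1–B2

The largest bag has 3 vertices, giving width 2; this decomposition certifies tw(G) ≤ 2. The edges b–a–d–c–b form a cycle, so G is not a tree and its treewidth is at least 2. Hence tw(G) = 2 exactly.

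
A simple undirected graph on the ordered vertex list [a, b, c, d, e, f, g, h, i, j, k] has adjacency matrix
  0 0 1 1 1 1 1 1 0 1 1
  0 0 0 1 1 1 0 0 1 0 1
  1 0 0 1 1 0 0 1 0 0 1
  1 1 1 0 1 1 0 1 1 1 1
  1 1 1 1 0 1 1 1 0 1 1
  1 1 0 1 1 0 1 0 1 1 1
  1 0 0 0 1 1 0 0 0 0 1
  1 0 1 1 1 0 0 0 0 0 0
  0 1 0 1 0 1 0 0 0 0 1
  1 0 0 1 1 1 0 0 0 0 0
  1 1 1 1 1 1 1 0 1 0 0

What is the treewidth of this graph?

4

A width-4 tree decomposition is:
Bags: B1 = {a, c, d, e, k}  B2 = {a, d, e, f, k}  B3 = {b, d, e, f, k}  B4 = {a, c, d, e, h}  B5 = {a, e, f, g, k}  B6 = {a, d, e, f, j}  B7 = {b, d, f, i, k}
Tree: B1–B2, B2–B3, B1–B4, B2–B5, B2–B6, B3–B7
The largest bag has 5 vertices, giving width 4; this decomposition certifies tw(G) ≤ 4. For the lower bound, the 5 vertices {a, c, d, e, h} are pairwise adjacent, and any tree decomposition puts a clique entirely inside one bag — forcing width ≥ 4. Hence tw(G) = 4 exactly.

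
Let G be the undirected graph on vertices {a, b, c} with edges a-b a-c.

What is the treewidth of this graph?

A width-1 tree decomposition is:
Bags: B1 = {a, c}  B2 = {a, b}
Tree: B1–B2
Every bag has size at most 2, so the width is 2 − 1 = 1 and tw(G) ≤ 1. Any graph with an edge has treewidth ≥ 1, and G has the edge c–a. Combining the bounds, tw(G) = 1.

1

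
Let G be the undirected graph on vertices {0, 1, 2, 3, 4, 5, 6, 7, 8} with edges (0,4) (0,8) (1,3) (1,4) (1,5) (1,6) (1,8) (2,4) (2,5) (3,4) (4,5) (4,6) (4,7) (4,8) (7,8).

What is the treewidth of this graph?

2

A width-2 tree decomposition is:
Bags: B1 = {1, 4, 8}  B2 = {4, 7, 8}  B3 = {1, 4, 5}  B4 = {1, 4, 6}  B5 = {1, 3, 4}  B6 = {0, 4, 8}  B7 = {2, 4, 5}
Tree: B1–B2, B1–B3, B3–B4, B3–B5, B1–B6, B3–B7
The largest bag has 3 vertices, giving width 2; this decomposition certifies tw(G) ≤ 2. On the other hand G contains the 3-clique {0, 4, 8}. A clique must lie in a single bag of any decomposition, so no decomposition can have width below 2. Hence tw(G) = 2 exactly.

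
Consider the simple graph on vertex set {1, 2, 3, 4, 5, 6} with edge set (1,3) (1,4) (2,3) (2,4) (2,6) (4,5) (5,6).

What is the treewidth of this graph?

A width-2 tree decomposition is:
Bags: B1 = {1, 3, 4}  B2 = {2, 3, 4}  B3 = {2, 4, 5}  B4 = {2, 5, 6}
Tree: B1–B2, B2–B3, B3–B4
Every bag has size at most 3, so the width is 3 − 1 = 2 and tw(G) ≤ 2. Since 1–3–2–4–1 is a cycle in G, G is not acyclic. Forests are exactly the graphs of treewidth ≤ 1, so tw(G) ≥ 2. Combining the bounds, tw(G) = 2.

2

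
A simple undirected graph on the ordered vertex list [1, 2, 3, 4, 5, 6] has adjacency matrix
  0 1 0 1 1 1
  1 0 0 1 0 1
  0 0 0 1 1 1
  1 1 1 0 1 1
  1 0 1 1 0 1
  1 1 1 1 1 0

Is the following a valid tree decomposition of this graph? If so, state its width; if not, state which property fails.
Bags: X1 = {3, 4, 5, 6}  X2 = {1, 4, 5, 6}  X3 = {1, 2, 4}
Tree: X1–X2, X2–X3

A tree decomposition must satisfy three properties: every vertex lies in some bag; for every edge, both endpoints lie together in some bag; and for every vertex, the bags containing it form a connected subtree. Here edge (6,2) lies in no bag, so the decomposition is invalid.

No — edge (6,2) lies in no bag.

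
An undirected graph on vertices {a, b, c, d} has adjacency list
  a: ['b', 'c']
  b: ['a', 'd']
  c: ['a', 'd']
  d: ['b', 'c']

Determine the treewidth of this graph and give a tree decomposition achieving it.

Each bag holds 3 vertices, so the decomposition has width 2, which upper-bounds the treewidth. Since c–d–b–a–c is a cycle in G, G is not acyclic. Forests are exactly the graphs of treewidth ≤ 1, so tw(G) ≥ 2. Combining the bounds, tw(G) = 2.

Treewidth 2.
Bags: B1 = {b, c, d}  B2 = {a, b, c}
Tree: B1–B2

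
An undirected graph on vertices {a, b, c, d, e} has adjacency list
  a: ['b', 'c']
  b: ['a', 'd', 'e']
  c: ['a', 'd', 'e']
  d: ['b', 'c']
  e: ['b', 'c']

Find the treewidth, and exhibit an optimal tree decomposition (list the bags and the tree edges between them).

Each bag holds 3 vertices, so the decomposition has width 2, which upper-bounds the treewidth. For the lower bound, G contains the cycle b–d–c–e–b, so G is not a forest; only forests have treewidth ≤ 1, hence tw(G) ≥ 2. The upper and lower bounds meet at 2, so that is the treewidth.

Treewidth 2.
Bags: B1 = {b, c, d}  B2 = {b, c, e}  B3 = {a, b, c}
Tree: B1–B2, B2–B3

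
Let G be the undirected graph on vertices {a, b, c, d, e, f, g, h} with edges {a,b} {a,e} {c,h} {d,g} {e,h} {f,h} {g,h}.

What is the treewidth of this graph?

A width-1 tree decomposition is:
Bags: B1 = {g, h}  B2 = {e, h}  B3 = {a, e}  B4 = {d, g}  B5 = {a, b}  B6 = {c, h}  B7 = {f, h}
Tree: B1–B2, B2–B3, B1–B4, B3–B5, B2–B6, B6–B7
The largest bag has 2 vertices, giving width 1; this decomposition certifies tw(G) ≤ 1. G has an edge, so its treewidth is at least 1. The upper and lower bounds meet at 1, so that is the treewidth.

1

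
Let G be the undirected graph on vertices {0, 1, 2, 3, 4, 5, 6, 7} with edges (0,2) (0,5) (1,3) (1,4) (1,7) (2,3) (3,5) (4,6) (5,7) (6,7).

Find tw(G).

2

A width-2 tree decomposition is:
Bags: B1 = {0, 2, 3}  B2 = {0, 3, 5}  B3 = {1, 3, 5}  B4 = {1, 5, 7}  B5 = {1, 4, 7}  B6 = {4, 6, 7}
Tree: B1–B2, B2–B3, B3–B4, B4–B5, B5–B6
The largest bag has 3 vertices, giving width 2; this decomposition certifies tw(G) ≤ 2. The edges 2–0–5–3–2 form a cycle, so G is not a tree and its treewidth is at least 2. Hence tw(G) = 2 exactly.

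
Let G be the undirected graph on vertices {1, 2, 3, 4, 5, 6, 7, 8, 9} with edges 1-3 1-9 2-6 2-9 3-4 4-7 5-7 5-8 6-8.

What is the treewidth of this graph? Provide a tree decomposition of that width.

Treewidth 2.
One optimal decomposition is:
Bags: B1 = {2, 6, 8}  B2 = {2, 5, 8}  B3 = {2, 5, 7}  B4 = {2, 4, 7}  B5 = {2, 3, 4}  B6 = {1, 2, 3}  B7 = {1, 2, 9}
Tree: B1–B2, B2–B3, B3–B4, B4–B5, B5–B6, B6–B7

Every bag has size at most 3, so the width is 3 − 1 = 2 and tw(G) ≤ 2. Since 2–6–8–5–7–4–3–1–9–2 is a cycle in G, G is not acyclic. Forests are exactly the graphs of treewidth ≤ 1, so tw(G) ≥ 2. Hence tw(G) = 2 exactly.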